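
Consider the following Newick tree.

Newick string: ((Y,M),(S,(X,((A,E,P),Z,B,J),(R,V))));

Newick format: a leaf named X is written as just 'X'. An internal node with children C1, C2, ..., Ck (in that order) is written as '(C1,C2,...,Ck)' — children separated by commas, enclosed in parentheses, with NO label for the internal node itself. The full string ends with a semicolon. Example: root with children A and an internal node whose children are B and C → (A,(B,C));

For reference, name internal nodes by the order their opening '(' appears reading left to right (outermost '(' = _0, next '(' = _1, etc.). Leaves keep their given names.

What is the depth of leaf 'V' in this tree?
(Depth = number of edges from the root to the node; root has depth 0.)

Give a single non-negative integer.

Newick: ((Y,M),(S,(X,((A,E,P),Z,B,J),(R,V))));
Naming internals by '(' encounter order: outermost '(' = _0, next = _1, ...
Query node: V
Path from root: _0 -> _2 -> _3 -> _6 -> V
Depth of V: 4 (number of edges from root)

Answer: 4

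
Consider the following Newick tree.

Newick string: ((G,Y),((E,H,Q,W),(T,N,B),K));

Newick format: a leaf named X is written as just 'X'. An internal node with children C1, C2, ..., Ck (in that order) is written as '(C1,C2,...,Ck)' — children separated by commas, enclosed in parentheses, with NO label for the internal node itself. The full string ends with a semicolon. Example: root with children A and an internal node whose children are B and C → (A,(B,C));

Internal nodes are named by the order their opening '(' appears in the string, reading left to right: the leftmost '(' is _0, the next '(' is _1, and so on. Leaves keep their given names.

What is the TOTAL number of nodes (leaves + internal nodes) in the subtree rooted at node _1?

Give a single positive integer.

Answer: 3

Derivation:
Newick: ((G,Y),((E,H,Q,W),(T,N,B),K));
Locate _1: it is the '(' at position 1 (the 2nd '(' reading left to right).
Query: subtree rooted at _1
_1: subtree_size = 1 + 2
  G: subtree_size = 1 + 0
  Y: subtree_size = 1 + 0
Total subtree size of _1: 3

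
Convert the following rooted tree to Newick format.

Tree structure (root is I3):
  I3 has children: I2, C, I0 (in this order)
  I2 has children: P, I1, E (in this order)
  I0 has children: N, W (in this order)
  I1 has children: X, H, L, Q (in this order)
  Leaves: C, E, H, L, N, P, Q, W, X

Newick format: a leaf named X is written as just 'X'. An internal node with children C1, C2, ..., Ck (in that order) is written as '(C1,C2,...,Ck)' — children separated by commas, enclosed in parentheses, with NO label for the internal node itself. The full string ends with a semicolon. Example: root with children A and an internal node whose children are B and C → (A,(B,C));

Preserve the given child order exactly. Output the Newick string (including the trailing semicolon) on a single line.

internal I3 with children ['I2', 'C', 'I0']
  internal I2 with children ['P', 'I1', 'E']
    leaf 'P' → 'P'
    internal I1 with children ['X', 'H', 'L', 'Q']
      leaf 'X' → 'X'
      leaf 'H' → 'H'
      leaf 'L' → 'L'
      leaf 'Q' → 'Q'
    → '(X,H,L,Q)'
    leaf 'E' → 'E'
  → '(P,(X,H,L,Q),E)'
  leaf 'C' → 'C'
  internal I0 with children ['N', 'W']
    leaf 'N' → 'N'
    leaf 'W' → 'W'
  → '(N,W)'
→ '((P,(X,H,L,Q),E),C,(N,W))'
Final: ((P,(X,H,L,Q),E),C,(N,W));

Answer: ((P,(X,H,L,Q),E),C,(N,W));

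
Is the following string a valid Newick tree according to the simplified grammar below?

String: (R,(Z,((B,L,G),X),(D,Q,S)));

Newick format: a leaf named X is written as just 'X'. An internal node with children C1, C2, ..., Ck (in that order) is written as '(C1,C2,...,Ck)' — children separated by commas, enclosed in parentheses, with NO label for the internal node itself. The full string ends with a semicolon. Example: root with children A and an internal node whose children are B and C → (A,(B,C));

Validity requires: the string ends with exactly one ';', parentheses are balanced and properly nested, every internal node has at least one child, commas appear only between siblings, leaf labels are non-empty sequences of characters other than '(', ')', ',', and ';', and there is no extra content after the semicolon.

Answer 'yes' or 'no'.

Input: (R,(Z,((B,L,G),X),(D,Q,S)));
Paren balance: 5 '(' vs 5 ')' OK
Ends with single ';': True
Full parse: OK
Valid: True

Answer: yes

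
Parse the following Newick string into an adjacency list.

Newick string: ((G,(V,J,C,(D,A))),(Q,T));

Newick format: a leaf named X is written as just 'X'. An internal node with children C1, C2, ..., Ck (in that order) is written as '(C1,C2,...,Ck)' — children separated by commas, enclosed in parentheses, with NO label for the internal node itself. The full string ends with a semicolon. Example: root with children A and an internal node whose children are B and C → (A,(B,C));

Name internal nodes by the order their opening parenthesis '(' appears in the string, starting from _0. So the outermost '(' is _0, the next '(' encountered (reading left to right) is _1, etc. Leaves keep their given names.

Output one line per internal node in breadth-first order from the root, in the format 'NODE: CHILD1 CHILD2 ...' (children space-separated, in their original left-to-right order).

Answer: _0: _1 _4
_1: G _2
_4: Q T
_2: V J C _3
_3: D A

Derivation:
Input: ((G,(V,J,C,(D,A))),(Q,T));
Scanning left-to-right, naming '(' by encounter order:
  pos 0: '(' -> open internal node _0 (depth 1)
  pos 1: '(' -> open internal node _1 (depth 2)
  pos 4: '(' -> open internal node _2 (depth 3)
  pos 11: '(' -> open internal node _3 (depth 4)
  pos 15: ')' -> close internal node _3 (now at depth 3)
  pos 16: ')' -> close internal node _2 (now at depth 2)
  pos 17: ')' -> close internal node _1 (now at depth 1)
  pos 19: '(' -> open internal node _4 (depth 2)
  pos 23: ')' -> close internal node _4 (now at depth 1)
  pos 24: ')' -> close internal node _0 (now at depth 0)
Total internal nodes: 5
BFS adjacency from root:
  _0: _1 _4
  _1: G _2
  _4: Q T
  _2: V J C _3
  _3: D A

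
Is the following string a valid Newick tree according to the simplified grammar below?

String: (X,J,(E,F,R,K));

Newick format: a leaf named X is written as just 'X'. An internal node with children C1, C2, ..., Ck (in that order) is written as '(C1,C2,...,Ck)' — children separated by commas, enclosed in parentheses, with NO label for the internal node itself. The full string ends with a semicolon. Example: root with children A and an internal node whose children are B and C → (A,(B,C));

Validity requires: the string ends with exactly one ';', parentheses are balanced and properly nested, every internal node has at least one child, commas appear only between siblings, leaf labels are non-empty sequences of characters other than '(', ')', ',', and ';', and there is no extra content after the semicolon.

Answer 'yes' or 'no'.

Answer: yes

Derivation:
Input: (X,J,(E,F,R,K));
Paren balance: 2 '(' vs 2 ')' OK
Ends with single ';': True
Full parse: OK
Valid: True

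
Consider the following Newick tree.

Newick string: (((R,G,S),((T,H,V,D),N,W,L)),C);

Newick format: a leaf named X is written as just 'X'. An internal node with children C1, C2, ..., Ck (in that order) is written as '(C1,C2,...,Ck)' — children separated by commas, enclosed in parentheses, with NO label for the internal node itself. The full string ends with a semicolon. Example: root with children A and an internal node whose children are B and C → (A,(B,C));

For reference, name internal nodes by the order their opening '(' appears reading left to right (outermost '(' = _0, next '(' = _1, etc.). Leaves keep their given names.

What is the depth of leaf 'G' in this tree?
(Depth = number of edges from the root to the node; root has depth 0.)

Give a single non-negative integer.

Newick: (((R,G,S),((T,H,V,D),N,W,L)),C);
Naming internals by '(' encounter order: outermost '(' = _0, next = _1, ...
Query node: G
Path from root: _0 -> _1 -> _2 -> G
Depth of G: 3 (number of edges from root)

Answer: 3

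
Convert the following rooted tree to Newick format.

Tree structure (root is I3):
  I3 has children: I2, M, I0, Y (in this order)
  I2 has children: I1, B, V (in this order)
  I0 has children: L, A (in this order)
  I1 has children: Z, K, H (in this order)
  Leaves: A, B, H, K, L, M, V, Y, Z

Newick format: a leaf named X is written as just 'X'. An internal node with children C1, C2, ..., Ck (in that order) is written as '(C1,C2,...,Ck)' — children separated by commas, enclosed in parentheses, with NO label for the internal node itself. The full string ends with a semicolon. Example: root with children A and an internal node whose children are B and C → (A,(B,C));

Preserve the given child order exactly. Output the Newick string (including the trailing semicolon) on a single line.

internal I3 with children ['I2', 'M', 'I0', 'Y']
  internal I2 with children ['I1', 'B', 'V']
    internal I1 with children ['Z', 'K', 'H']
      leaf 'Z' → 'Z'
      leaf 'K' → 'K'
      leaf 'H' → 'H'
    → '(Z,K,H)'
    leaf 'B' → 'B'
    leaf 'V' → 'V'
  → '((Z,K,H),B,V)'
  leaf 'M' → 'M'
  internal I0 with children ['L', 'A']
    leaf 'L' → 'L'
    leaf 'A' → 'A'
  → '(L,A)'
  leaf 'Y' → 'Y'
→ '(((Z,K,H),B,V),M,(L,A),Y)'
Final: (((Z,K,H),B,V),M,(L,A),Y);

Answer: (((Z,K,H),B,V),M,(L,A),Y);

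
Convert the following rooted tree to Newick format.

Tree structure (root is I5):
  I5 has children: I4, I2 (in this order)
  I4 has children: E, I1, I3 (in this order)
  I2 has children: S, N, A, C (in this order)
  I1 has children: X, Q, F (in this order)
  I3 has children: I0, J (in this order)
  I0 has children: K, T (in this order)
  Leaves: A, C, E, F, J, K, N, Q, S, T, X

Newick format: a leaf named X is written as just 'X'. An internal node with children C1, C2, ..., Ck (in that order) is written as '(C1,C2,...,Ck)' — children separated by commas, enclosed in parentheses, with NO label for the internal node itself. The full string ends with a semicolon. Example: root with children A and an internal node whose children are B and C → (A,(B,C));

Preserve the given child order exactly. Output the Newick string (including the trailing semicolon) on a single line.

Answer: ((E,(X,Q,F),((K,T),J)),(S,N,A,C));

Derivation:
internal I5 with children ['I4', 'I2']
  internal I4 with children ['E', 'I1', 'I3']
    leaf 'E' → 'E'
    internal I1 with children ['X', 'Q', 'F']
      leaf 'X' → 'X'
      leaf 'Q' → 'Q'
      leaf 'F' → 'F'
    → '(X,Q,F)'
    internal I3 with children ['I0', 'J']
      internal I0 with children ['K', 'T']
        leaf 'K' → 'K'
        leaf 'T' → 'T'
      → '(K,T)'
      leaf 'J' → 'J'
    → '((K,T),J)'
  → '(E,(X,Q,F),((K,T),J))'
  internal I2 with children ['S', 'N', 'A', 'C']
    leaf 'S' → 'S'
    leaf 'N' → 'N'
    leaf 'A' → 'A'
    leaf 'C' → 'C'
  → '(S,N,A,C)'
→ '((E,(X,Q,F),((K,T),J)),(S,N,A,C))'
Final: ((E,(X,Q,F),((K,T),J)),(S,N,A,C));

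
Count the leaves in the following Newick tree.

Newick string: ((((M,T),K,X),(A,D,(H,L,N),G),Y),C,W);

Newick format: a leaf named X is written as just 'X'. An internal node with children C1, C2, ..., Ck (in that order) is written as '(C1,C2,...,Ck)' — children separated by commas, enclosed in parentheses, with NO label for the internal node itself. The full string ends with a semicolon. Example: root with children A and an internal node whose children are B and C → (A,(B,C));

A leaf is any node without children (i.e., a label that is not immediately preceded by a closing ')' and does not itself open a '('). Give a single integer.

Newick: ((((M,T),K,X),(A,D,(H,L,N),G),Y),C,W);
Scan left-to-right; a leaf is any maximal label run not followed by '(':
  pos 4: leaf 'M' → count = 1
  pos 6: leaf 'T' → count = 2
  pos 9: leaf 'K' → count = 3
  pos 11: leaf 'X' → count = 4
  pos 15: leaf 'A' → count = 5
  pos 17: leaf 'D' → count = 6
  pos 20: leaf 'H' → count = 7
  pos 22: leaf 'L' → count = 8
  pos 24: leaf 'N' → count = 9
  pos 27: leaf 'G' → count = 10
  pos 30: leaf 'Y' → count = 11
  pos 33: leaf 'C' → count = 12
  pos 35: leaf 'W' → count = 13
Total leaves: 13

Answer: 13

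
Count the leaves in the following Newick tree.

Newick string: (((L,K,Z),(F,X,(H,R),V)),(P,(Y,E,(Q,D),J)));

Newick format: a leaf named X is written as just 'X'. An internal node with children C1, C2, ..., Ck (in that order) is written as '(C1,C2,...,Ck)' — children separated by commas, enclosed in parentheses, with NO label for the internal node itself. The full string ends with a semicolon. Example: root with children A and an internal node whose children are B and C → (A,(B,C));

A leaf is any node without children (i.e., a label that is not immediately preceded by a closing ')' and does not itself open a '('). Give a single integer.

Answer: 14

Derivation:
Newick: (((L,K,Z),(F,X,(H,R),V)),(P,(Y,E,(Q,D),J)));
Scan left-to-right; a leaf is any maximal label run not followed by '(':
  pos 3: leaf 'L' → count = 1
  pos 5: leaf 'K' → count = 2
  pos 7: leaf 'Z' → count = 3
  pos 11: leaf 'F' → count = 4
  pos 13: leaf 'X' → count = 5
  pos 16: leaf 'H' → count = 6
  pos 18: leaf 'R' → count = 7
  pos 21: leaf 'V' → count = 8
  pos 26: leaf 'P' → count = 9
  pos 29: leaf 'Y' → count = 10
  pos 31: leaf 'E' → count = 11
  pos 34: leaf 'Q' → count = 12
  pos 36: leaf 'D' → count = 13
  pos 39: leaf 'J' → count = 14
Total leaves: 14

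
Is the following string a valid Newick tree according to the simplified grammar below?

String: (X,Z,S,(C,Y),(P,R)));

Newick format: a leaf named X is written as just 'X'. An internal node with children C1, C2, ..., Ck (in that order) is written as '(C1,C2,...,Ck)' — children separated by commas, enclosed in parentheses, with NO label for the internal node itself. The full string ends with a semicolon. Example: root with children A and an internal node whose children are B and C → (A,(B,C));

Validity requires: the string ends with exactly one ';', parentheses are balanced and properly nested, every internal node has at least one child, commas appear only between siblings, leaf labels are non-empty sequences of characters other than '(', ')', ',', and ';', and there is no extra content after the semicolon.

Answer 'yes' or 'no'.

Input: (X,Z,S,(C,Y),(P,R)));
Paren balance: 3 '(' vs 4 ')' MISMATCH
Ends with single ';': True
Full parse: FAILS (extra content after tree at pos 19)
Valid: False

Answer: no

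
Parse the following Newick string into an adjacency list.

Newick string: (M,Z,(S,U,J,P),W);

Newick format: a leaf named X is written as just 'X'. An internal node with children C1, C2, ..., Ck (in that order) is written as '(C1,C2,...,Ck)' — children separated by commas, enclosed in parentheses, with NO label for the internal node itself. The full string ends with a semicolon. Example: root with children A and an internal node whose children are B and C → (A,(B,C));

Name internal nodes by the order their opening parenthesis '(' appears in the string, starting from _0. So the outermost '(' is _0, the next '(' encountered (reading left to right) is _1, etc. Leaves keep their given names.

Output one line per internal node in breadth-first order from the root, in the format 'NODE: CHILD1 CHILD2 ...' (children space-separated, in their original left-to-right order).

Input: (M,Z,(S,U,J,P),W);
Scanning left-to-right, naming '(' by encounter order:
  pos 0: '(' -> open internal node _0 (depth 1)
  pos 5: '(' -> open internal node _1 (depth 2)
  pos 13: ')' -> close internal node _1 (now at depth 1)
  pos 16: ')' -> close internal node _0 (now at depth 0)
Total internal nodes: 2
BFS adjacency from root:
  _0: M Z _1 W
  _1: S U J P

Answer: _0: M Z _1 W
_1: S U J P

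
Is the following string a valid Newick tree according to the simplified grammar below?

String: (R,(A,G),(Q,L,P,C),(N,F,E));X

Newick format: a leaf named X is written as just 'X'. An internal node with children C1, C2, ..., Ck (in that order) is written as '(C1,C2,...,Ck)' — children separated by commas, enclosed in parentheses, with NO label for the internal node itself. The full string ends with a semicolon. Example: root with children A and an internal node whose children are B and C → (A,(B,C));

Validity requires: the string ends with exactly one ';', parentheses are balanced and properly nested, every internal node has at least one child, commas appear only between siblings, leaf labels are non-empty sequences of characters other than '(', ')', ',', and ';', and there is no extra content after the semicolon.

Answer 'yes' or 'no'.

Answer: no

Derivation:
Input: (R,(A,G),(Q,L,P,C),(N,F,E));X
Paren balance: 4 '(' vs 4 ')' OK
Ends with single ';': False
Full parse: FAILS (must end with ;)
Valid: False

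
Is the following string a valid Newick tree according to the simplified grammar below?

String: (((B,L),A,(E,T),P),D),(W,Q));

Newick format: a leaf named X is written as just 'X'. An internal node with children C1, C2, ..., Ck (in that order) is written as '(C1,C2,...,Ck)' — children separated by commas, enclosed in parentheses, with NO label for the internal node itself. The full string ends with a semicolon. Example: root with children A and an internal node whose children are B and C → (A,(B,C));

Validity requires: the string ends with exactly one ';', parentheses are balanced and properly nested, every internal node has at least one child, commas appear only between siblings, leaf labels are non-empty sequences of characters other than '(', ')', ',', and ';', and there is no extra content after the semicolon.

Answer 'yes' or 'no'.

Answer: no

Derivation:
Input: (((B,L),A,(E,T),P),D),(W,Q));
Paren balance: 5 '(' vs 6 ')' MISMATCH
Ends with single ';': True
Full parse: FAILS (extra content after tree at pos 21)
Valid: False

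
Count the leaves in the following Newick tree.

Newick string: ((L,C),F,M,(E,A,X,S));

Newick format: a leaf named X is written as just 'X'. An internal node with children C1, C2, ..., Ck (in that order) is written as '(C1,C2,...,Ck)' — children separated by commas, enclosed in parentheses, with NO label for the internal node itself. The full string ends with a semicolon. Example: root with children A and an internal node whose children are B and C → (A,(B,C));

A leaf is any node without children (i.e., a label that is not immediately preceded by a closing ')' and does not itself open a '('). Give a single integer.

Newick: ((L,C),F,M,(E,A,X,S));
Scan left-to-right; a leaf is any maximal label run not followed by '(':
  pos 2: leaf 'L' → count = 1
  pos 4: leaf 'C' → count = 2
  pos 7: leaf 'F' → count = 3
  pos 9: leaf 'M' → count = 4
  pos 12: leaf 'E' → count = 5
  pos 14: leaf 'A' → count = 6
  pos 16: leaf 'X' → count = 7
  pos 18: leaf 'S' → count = 8
Total leaves: 8

Answer: 8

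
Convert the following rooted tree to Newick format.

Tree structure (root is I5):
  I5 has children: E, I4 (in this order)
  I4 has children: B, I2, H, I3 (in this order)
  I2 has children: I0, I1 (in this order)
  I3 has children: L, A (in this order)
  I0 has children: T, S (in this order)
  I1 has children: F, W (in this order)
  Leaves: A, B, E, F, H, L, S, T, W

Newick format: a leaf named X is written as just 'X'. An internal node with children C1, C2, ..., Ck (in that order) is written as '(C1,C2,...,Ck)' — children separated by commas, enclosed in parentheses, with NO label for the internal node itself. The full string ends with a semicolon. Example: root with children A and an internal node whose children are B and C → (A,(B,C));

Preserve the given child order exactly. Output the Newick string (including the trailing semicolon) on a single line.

Answer: (E,(B,((T,S),(F,W)),H,(L,A)));

Derivation:
internal I5 with children ['E', 'I4']
  leaf 'E' → 'E'
  internal I4 with children ['B', 'I2', 'H', 'I3']
    leaf 'B' → 'B'
    internal I2 with children ['I0', 'I1']
      internal I0 with children ['T', 'S']
        leaf 'T' → 'T'
        leaf 'S' → 'S'
      → '(T,S)'
      internal I1 with children ['F', 'W']
        leaf 'F' → 'F'
        leaf 'W' → 'W'
      → '(F,W)'
    → '((T,S),(F,W))'
    leaf 'H' → 'H'
    internal I3 with children ['L', 'A']
      leaf 'L' → 'L'
      leaf 'A' → 'A'
    → '(L,A)'
  → '(B,((T,S),(F,W)),H,(L,A))'
→ '(E,(B,((T,S),(F,W)),H,(L,A)))'
Final: (E,(B,((T,S),(F,W)),H,(L,A)));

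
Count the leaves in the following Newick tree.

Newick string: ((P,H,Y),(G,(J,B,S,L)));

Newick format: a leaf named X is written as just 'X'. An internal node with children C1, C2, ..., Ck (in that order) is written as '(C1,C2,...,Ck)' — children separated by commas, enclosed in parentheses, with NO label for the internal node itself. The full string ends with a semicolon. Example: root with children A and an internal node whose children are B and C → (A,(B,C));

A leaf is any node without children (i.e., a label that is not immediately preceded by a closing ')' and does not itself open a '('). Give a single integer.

Answer: 8

Derivation:
Newick: ((P,H,Y),(G,(J,B,S,L)));
Scan left-to-right; a leaf is any maximal label run not followed by '(':
  pos 2: leaf 'P' → count = 1
  pos 4: leaf 'H' → count = 2
  pos 6: leaf 'Y' → count = 3
  pos 10: leaf 'G' → count = 4
  pos 13: leaf 'J' → count = 5
  pos 15: leaf 'B' → count = 6
  pos 17: leaf 'S' → count = 7
  pos 19: leaf 'L' → count = 8
Total leaves: 8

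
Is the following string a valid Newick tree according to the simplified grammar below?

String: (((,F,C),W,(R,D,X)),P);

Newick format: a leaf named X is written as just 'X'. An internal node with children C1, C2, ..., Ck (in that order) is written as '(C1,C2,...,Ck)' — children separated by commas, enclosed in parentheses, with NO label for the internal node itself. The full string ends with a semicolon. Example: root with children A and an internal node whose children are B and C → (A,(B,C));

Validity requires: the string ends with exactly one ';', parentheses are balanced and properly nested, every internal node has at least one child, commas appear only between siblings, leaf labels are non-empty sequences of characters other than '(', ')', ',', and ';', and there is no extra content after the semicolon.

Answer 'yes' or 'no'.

Answer: no

Derivation:
Input: (((,F,C),W,(R,D,X)),P);
Paren balance: 4 '(' vs 4 ')' OK
Ends with single ';': True
Full parse: FAILS (empty leaf label at pos 3)
Valid: False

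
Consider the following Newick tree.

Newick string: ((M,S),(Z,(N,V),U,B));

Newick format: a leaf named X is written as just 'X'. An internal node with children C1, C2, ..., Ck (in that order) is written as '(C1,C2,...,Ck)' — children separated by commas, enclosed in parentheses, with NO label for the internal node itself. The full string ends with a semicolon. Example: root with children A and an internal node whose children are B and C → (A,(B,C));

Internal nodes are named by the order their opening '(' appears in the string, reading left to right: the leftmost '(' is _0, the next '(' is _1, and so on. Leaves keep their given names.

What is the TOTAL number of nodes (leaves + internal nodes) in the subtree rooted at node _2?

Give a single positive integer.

Newick: ((M,S),(Z,(N,V),U,B));
Locate _2: it is the '(' at position 7 (the 3rd '(' reading left to right).
Query: subtree rooted at _2
_2: subtree_size = 1 + 6
  Z: subtree_size = 1 + 0
  _3: subtree_size = 1 + 2
    N: subtree_size = 1 + 0
    V: subtree_size = 1 + 0
  U: subtree_size = 1 + 0
  B: subtree_size = 1 + 0
Total subtree size of _2: 7

Answer: 7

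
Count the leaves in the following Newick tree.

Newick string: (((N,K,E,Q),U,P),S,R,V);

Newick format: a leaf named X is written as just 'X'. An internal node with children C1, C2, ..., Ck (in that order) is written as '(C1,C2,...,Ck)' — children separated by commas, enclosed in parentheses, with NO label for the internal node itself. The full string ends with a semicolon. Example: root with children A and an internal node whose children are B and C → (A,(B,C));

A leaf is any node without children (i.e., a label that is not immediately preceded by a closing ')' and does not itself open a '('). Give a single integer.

Answer: 9

Derivation:
Newick: (((N,K,E,Q),U,P),S,R,V);
Scan left-to-right; a leaf is any maximal label run not followed by '(':
  pos 3: leaf 'N' → count = 1
  pos 5: leaf 'K' → count = 2
  pos 7: leaf 'E' → count = 3
  pos 9: leaf 'Q' → count = 4
  pos 12: leaf 'U' → count = 5
  pos 14: leaf 'P' → count = 6
  pos 17: leaf 'S' → count = 7
  pos 19: leaf 'R' → count = 8
  pos 21: leaf 'V' → count = 9
Total leaves: 9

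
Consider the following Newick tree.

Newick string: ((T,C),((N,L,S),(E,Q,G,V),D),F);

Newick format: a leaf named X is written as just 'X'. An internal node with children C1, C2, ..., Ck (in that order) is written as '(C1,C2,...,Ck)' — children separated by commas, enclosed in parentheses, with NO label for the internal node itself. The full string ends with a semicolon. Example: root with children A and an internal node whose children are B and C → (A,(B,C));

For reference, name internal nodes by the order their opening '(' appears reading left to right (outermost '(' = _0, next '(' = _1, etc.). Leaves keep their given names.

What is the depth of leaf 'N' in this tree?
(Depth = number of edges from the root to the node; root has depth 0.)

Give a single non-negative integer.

Answer: 3

Derivation:
Newick: ((T,C),((N,L,S),(E,Q,G,V),D),F);
Naming internals by '(' encounter order: outermost '(' = _0, next = _1, ...
Query node: N
Path from root: _0 -> _2 -> _3 -> N
Depth of N: 3 (number of edges from root)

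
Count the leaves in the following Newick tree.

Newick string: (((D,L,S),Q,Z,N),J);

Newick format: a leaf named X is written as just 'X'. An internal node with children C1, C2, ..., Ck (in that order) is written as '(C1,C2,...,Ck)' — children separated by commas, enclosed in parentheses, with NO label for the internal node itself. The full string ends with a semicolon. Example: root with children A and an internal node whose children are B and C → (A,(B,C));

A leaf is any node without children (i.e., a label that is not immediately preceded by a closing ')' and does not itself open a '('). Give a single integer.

Answer: 7

Derivation:
Newick: (((D,L,S),Q,Z,N),J);
Scan left-to-right; a leaf is any maximal label run not followed by '(':
  pos 3: leaf 'D' → count = 1
  pos 5: leaf 'L' → count = 2
  pos 7: leaf 'S' → count = 3
  pos 10: leaf 'Q' → count = 4
  pos 12: leaf 'Z' → count = 5
  pos 14: leaf 'N' → count = 6
  pos 17: leaf 'J' → count = 7
Total leaves: 7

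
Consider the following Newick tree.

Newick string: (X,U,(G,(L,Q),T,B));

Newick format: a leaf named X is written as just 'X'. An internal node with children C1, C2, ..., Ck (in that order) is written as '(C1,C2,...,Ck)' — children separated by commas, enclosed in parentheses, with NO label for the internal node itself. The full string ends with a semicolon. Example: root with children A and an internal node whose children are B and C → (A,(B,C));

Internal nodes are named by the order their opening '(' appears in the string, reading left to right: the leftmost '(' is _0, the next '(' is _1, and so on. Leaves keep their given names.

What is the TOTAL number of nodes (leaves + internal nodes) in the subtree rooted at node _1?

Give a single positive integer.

Answer: 7

Derivation:
Newick: (X,U,(G,(L,Q),T,B));
Locate _1: it is the '(' at position 5 (the 2nd '(' reading left to right).
Query: subtree rooted at _1
_1: subtree_size = 1 + 6
  G: subtree_size = 1 + 0
  _2: subtree_size = 1 + 2
    L: subtree_size = 1 + 0
    Q: subtree_size = 1 + 0
  T: subtree_size = 1 + 0
  B: subtree_size = 1 + 0
Total subtree size of _1: 7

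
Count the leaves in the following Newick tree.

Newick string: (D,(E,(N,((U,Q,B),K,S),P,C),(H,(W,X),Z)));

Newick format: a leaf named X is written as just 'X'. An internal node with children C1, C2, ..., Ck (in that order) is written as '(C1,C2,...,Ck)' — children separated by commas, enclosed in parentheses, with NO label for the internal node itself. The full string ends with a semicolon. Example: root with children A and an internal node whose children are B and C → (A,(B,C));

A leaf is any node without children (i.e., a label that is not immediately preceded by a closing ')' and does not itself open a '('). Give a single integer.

Answer: 14

Derivation:
Newick: (D,(E,(N,((U,Q,B),K,S),P,C),(H,(W,X),Z)));
Scan left-to-right; a leaf is any maximal label run not followed by '(':
  pos 1: leaf 'D' → count = 1
  pos 4: leaf 'E' → count = 2
  pos 7: leaf 'N' → count = 3
  pos 11: leaf 'U' → count = 4
  pos 13: leaf 'Q' → count = 5
  pos 15: leaf 'B' → count = 6
  pos 18: leaf 'K' → count = 7
  pos 20: leaf 'S' → count = 8
  pos 23: leaf 'P' → count = 9
  pos 25: leaf 'C' → count = 10
  pos 29: leaf 'H' → count = 11
  pos 32: leaf 'W' → count = 12
  pos 34: leaf 'X' → count = 13
  pos 37: leaf 'Z' → count = 14
Total leaves: 14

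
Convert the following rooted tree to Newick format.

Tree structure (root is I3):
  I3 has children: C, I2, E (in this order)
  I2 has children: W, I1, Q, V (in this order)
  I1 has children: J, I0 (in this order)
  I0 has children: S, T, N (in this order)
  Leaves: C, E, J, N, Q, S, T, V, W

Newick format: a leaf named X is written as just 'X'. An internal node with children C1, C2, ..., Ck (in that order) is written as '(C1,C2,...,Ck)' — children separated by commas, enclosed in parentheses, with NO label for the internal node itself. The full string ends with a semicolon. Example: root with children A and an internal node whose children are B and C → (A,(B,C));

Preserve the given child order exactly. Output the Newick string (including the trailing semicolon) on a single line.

internal I3 with children ['C', 'I2', 'E']
  leaf 'C' → 'C'
  internal I2 with children ['W', 'I1', 'Q', 'V']
    leaf 'W' → 'W'
    internal I1 with children ['J', 'I0']
      leaf 'J' → 'J'
      internal I0 with children ['S', 'T', 'N']
        leaf 'S' → 'S'
        leaf 'T' → 'T'
        leaf 'N' → 'N'
      → '(S,T,N)'
    → '(J,(S,T,N))'
    leaf 'Q' → 'Q'
    leaf 'V' → 'V'
  → '(W,(J,(S,T,N)),Q,V)'
  leaf 'E' → 'E'
→ '(C,(W,(J,(S,T,N)),Q,V),E)'
Final: (C,(W,(J,(S,T,N)),Q,V),E);

Answer: (C,(W,(J,(S,T,N)),Q,V),E);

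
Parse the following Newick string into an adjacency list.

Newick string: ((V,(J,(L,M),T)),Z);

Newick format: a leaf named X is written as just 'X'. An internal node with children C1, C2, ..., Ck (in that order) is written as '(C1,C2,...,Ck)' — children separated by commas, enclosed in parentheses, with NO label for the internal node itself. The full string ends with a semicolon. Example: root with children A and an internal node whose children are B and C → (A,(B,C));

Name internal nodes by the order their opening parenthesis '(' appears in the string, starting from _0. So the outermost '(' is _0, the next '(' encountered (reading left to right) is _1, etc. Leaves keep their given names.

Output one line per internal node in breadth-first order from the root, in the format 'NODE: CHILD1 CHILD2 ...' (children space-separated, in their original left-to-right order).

Answer: _0: _1 Z
_1: V _2
_2: J _3 T
_3: L M

Derivation:
Input: ((V,(J,(L,M),T)),Z);
Scanning left-to-right, naming '(' by encounter order:
  pos 0: '(' -> open internal node _0 (depth 1)
  pos 1: '(' -> open internal node _1 (depth 2)
  pos 4: '(' -> open internal node _2 (depth 3)
  pos 7: '(' -> open internal node _3 (depth 4)
  pos 11: ')' -> close internal node _3 (now at depth 3)
  pos 14: ')' -> close internal node _2 (now at depth 2)
  pos 15: ')' -> close internal node _1 (now at depth 1)
  pos 18: ')' -> close internal node _0 (now at depth 0)
Total internal nodes: 4
BFS adjacency from root:
  _0: _1 Z
  _1: V _2
  _2: J _3 T
  _3: L M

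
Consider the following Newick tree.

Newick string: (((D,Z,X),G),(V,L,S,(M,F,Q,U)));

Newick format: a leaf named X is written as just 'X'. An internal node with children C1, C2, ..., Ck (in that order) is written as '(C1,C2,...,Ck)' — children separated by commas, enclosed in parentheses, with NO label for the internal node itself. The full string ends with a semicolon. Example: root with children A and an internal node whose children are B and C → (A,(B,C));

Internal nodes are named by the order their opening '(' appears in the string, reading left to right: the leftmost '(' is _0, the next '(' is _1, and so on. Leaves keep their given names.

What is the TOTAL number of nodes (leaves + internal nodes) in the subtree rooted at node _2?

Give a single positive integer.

Newick: (((D,Z,X),G),(V,L,S,(M,F,Q,U)));
Locate _2: it is the '(' at position 2 (the 3rd '(' reading left to right).
Query: subtree rooted at _2
_2: subtree_size = 1 + 3
  D: subtree_size = 1 + 0
  Z: subtree_size = 1 + 0
  X: subtree_size = 1 + 0
Total subtree size of _2: 4

Answer: 4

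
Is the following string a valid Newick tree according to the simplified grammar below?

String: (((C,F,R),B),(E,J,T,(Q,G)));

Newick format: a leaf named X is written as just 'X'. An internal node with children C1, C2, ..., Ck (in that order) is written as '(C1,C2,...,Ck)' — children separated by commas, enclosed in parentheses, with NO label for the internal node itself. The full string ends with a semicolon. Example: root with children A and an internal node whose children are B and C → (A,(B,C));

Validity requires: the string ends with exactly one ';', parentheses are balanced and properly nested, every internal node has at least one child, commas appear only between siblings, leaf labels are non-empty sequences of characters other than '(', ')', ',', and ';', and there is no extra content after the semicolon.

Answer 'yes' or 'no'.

Input: (((C,F,R),B),(E,J,T,(Q,G)));
Paren balance: 5 '(' vs 5 ')' OK
Ends with single ';': True
Full parse: OK
Valid: True

Answer: yes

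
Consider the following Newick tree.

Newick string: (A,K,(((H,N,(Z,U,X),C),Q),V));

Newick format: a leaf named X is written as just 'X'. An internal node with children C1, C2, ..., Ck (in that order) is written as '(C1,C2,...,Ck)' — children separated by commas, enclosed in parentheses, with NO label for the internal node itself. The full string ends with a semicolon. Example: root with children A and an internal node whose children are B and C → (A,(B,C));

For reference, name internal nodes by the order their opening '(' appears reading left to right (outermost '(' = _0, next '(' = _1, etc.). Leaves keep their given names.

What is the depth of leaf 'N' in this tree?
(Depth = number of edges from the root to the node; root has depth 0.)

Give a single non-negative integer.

Answer: 4

Derivation:
Newick: (A,K,(((H,N,(Z,U,X),C),Q),V));
Naming internals by '(' encounter order: outermost '(' = _0, next = _1, ...
Query node: N
Path from root: _0 -> _1 -> _2 -> _3 -> N
Depth of N: 4 (number of edges from root)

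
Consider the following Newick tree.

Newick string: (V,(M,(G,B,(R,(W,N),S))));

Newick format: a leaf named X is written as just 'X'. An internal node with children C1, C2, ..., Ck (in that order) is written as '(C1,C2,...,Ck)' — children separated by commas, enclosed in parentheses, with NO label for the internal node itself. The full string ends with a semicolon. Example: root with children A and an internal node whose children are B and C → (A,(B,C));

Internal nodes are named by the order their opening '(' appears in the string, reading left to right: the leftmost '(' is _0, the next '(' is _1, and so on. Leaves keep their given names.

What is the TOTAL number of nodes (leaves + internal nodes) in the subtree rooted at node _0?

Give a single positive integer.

Answer: 13

Derivation:
Newick: (V,(M,(G,B,(R,(W,N),S))));
Locate _0: it is the '(' at position 0 (the 1st '(' reading left to right).
Query: subtree rooted at _0
_0: subtree_size = 1 + 12
  V: subtree_size = 1 + 0
  _1: subtree_size = 1 + 10
    M: subtree_size = 1 + 0
    _2: subtree_size = 1 + 8
      G: subtree_size = 1 + 0
      B: subtree_size = 1 + 0
      _3: subtree_size = 1 + 5
        R: subtree_size = 1 + 0
        _4: subtree_size = 1 + 2
          W: subtree_size = 1 + 0
          N: subtree_size = 1 + 0
        S: subtree_size = 1 + 0
Total subtree size of _0: 13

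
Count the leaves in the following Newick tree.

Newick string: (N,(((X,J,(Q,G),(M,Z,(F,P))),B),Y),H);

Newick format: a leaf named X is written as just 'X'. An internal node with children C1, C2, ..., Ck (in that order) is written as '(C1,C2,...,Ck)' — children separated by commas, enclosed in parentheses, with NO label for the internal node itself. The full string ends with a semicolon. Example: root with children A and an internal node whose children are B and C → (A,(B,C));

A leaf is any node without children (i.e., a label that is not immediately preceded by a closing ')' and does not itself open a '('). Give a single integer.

Newick: (N,(((X,J,(Q,G),(M,Z,(F,P))),B),Y),H);
Scan left-to-right; a leaf is any maximal label run not followed by '(':
  pos 1: leaf 'N' → count = 1
  pos 6: leaf 'X' → count = 2
  pos 8: leaf 'J' → count = 3
  pos 11: leaf 'Q' → count = 4
  pos 13: leaf 'G' → count = 5
  pos 17: leaf 'M' → count = 6
  pos 19: leaf 'Z' → count = 7
  pos 22: leaf 'F' → count = 8
  pos 24: leaf 'P' → count = 9
  pos 29: leaf 'B' → count = 10
  pos 32: leaf 'Y' → count = 11
  pos 35: leaf 'H' → count = 12
Total leaves: 12

Answer: 12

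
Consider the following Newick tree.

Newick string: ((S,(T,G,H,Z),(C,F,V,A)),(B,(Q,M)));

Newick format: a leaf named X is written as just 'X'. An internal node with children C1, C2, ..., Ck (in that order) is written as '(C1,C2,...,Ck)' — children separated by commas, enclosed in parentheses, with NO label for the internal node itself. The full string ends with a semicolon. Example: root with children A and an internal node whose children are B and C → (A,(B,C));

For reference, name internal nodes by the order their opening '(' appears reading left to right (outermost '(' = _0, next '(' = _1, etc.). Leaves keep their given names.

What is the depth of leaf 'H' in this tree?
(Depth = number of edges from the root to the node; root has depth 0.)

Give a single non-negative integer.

Newick: ((S,(T,G,H,Z),(C,F,V,A)),(B,(Q,M)));
Naming internals by '(' encounter order: outermost '(' = _0, next = _1, ...
Query node: H
Path from root: _0 -> _1 -> _2 -> H
Depth of H: 3 (number of edges from root)

Answer: 3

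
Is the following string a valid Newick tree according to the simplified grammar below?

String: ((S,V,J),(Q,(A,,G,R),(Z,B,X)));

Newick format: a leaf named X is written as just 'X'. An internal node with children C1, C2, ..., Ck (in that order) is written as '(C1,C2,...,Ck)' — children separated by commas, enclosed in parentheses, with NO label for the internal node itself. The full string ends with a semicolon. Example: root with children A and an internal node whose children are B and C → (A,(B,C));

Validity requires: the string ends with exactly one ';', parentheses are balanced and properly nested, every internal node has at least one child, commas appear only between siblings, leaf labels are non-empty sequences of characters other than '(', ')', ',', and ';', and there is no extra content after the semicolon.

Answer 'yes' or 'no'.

Input: ((S,V,J),(Q,(A,,G,R),(Z,B,X)));
Paren balance: 5 '(' vs 5 ')' OK
Ends with single ';': True
Full parse: FAILS (empty leaf label at pos 15)
Valid: False

Answer: no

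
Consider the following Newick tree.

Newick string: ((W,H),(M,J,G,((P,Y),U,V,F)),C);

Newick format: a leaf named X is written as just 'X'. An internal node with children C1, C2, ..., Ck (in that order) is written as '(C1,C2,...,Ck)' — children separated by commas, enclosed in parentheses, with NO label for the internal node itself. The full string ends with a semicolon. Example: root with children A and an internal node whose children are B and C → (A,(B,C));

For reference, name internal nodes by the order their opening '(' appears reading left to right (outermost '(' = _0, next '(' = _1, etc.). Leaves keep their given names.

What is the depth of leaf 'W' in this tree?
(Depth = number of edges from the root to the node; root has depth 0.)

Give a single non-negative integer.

Newick: ((W,H),(M,J,G,((P,Y),U,V,F)),C);
Naming internals by '(' encounter order: outermost '(' = _0, next = _1, ...
Query node: W
Path from root: _0 -> _1 -> W
Depth of W: 2 (number of edges from root)

Answer: 2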